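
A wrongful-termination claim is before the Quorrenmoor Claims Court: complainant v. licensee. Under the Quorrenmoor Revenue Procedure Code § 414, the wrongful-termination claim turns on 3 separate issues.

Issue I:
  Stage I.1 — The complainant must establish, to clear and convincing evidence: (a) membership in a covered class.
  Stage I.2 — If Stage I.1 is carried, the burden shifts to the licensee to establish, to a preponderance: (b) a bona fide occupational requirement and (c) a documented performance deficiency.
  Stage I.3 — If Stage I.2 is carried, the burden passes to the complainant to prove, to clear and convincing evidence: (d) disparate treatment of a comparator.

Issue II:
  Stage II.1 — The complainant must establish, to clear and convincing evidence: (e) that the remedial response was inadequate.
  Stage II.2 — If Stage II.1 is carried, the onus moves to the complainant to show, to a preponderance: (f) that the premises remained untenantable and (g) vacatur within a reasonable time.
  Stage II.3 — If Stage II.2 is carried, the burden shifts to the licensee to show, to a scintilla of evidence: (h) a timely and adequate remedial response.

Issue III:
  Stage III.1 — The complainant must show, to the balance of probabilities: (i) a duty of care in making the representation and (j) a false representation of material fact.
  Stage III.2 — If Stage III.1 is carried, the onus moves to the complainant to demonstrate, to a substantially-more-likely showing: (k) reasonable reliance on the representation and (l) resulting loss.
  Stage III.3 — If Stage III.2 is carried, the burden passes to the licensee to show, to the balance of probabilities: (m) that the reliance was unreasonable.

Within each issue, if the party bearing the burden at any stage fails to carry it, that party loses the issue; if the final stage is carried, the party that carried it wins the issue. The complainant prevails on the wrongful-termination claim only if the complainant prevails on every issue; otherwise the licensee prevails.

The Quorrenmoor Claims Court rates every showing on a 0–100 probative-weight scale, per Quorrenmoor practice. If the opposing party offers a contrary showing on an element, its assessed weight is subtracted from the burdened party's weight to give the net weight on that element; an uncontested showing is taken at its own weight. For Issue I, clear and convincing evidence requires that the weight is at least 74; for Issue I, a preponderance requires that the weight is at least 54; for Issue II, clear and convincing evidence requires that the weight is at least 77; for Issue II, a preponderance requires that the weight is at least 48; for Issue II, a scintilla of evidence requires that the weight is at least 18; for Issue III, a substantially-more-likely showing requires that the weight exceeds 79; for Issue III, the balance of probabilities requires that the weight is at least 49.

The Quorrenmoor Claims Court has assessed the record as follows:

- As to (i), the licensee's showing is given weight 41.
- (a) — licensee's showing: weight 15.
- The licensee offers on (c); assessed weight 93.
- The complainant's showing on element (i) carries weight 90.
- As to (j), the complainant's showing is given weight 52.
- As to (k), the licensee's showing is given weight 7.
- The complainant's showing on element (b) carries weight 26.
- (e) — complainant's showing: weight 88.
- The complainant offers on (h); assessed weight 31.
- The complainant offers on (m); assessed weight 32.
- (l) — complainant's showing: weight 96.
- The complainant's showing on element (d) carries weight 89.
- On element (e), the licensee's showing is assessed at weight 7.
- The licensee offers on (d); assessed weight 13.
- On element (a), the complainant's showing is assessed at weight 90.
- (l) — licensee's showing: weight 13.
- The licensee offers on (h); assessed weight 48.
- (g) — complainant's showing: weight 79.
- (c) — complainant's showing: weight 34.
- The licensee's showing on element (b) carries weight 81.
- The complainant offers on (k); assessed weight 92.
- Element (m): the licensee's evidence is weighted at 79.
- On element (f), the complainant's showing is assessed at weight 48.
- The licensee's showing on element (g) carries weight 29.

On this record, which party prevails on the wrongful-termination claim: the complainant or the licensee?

complainant

— Issue I —
Stage I.1 — burden on complainant; standard: clear and convincing evidence (weight is at least 74).
    (a): 90 − 15 = 75 ≥ 74 [met]
  The complainant carries Stage I.1; the licensee now bears the burden.
Stage I.2 — burden on licensee; standard: a preponderance (weight is at least 54).
    (b): 81 − 26 = 55 ≥ 54 [met]
    (c): 93 − 34 = 59 ≥ 54 [met]
  The licensee carries Stage I.2; the complainant now bears the burden.
Stage I.3 — burden on complainant; standard: clear and convincing evidence (weight is at least 74).
    (d): 89 − 13 = 76 ≥ 74 [met]
  The complainant carries the last stage.
All stages carried — the complainant prevails on this issue.
— Issue II —
At Stage II.1 the complainant must meet clear and convincing evidence (weight is at least 77): on (e) the weight is 88 less the opposing 7 gives net 81, ≥ 77, so (e) meets the standard.
  All elements met. The complainant retains the burden for Stage II.2.
At Stage II.2 the complainant must meet a preponderance (weight is at least 48): on (f) the weight is 48, ≥ 48, so (f) meets the standard; on (g) the weight is 79 less the opposing 29 gives net 50, ≥ 48, so (g) meets the standard.
  Stage II.2 carried; the burden shifts to the licensee.
At Stage II.3 the licensee must meet a scintilla of evidence (weight is at least 18): on (h) the weight is 48 less the opposing 31 gives net 17, which does not reach 18, so (h) does not meet the standard.
  The licensee does not carry Stage II.3.
The analysis ends at Stage II.3; the complainant prevails on this issue.
— Issue III —
At Stage III.1 the complainant must meet the balance of probabilities (weight is at least 49): on (i) the weight is 90 less the opposing 41 gives net 49, which does reach 49, so (i) meets the standard; on (j) the weight is 52, ≥ 49, so (j) meets the standard.
  Stage III.1 carried; the burden remains with the complainant.
At Stage III.2 the complainant must meet a substantially-more-likely showing (weight exceeds 79): on (k) the weight is 92 less the opposing 7 gives net 85, which does exceed 79, so (k) meets the standard; on (l) the weight is 96 less the opposing 13 gives net 83, > 79, so (l) meets the standard.
  Stage III.2 is satisfied; the onus moves to the licensee.
At Stage III.3 the licensee must meet the balance of probabilities (weight is at least 49): on (m) the weight is 79 less the opposing 32 gives net 47, which does not reach 49, so (m) does not meet the standard.
  Not every element is met, so the licensee fails to carry Stage III.3.
The complainant prevails on this issue.
Per-issue: Issue I → complainant; Issue II → complainant; Issue III → complainant. The complainant must prevail on every issue; overall, the complainant prevails.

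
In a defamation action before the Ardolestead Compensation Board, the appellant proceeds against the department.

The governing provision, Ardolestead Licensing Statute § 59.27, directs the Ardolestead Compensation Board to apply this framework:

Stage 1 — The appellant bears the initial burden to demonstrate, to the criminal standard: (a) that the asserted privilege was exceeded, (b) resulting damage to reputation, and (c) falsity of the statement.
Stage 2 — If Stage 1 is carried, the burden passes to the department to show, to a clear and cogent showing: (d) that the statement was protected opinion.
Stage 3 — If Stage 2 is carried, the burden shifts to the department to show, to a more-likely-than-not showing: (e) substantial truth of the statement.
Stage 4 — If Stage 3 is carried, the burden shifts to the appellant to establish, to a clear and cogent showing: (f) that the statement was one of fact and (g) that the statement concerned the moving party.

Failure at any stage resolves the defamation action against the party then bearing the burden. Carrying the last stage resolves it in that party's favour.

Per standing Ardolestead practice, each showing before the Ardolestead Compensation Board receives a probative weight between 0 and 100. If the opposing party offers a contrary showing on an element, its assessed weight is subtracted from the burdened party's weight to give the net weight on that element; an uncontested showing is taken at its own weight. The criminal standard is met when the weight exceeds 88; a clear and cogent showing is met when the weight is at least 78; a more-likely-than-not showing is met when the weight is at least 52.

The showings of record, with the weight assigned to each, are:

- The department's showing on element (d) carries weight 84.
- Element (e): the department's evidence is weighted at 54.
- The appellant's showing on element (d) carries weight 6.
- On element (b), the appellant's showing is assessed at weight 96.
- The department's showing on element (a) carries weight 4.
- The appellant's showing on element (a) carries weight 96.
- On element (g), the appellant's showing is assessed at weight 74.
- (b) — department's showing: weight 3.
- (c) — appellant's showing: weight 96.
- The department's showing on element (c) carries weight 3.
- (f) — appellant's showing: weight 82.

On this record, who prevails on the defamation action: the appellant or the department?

Stage 1 — burden on appellant; standard: the criminal standard (weight exceeds 88).
    (a): 96 − 4 = 92 > 88 [met]
    (b): 96 − 3 = 93 > 88 [met]
    (c): 96 − 3 = 93 > 88 [met]
  Stage 1 carried; the burden shifts to the department.
Stage 2 — burden on department; standard: a clear and cogent showing (weight is at least 78).
    (d): 84 − 6 = 78 ≥ 78 [met]
  All elements met. The department retains the burden for Stage 3.
Stage 3 — burden on department; standard: a more-likely-than-not showing (weight is at least 52).
    (e): 54 ≥ 52 [met]
  Stage 3 carried; the burden shifts to the appellant.
Stage 4 — burden on appellant; standard: a clear and cogent showing (weight is at least 78).
    (f): 82 ≥ 78 [met]
    (g): 74 < 78 [not met]
  Not every element is met, so the appellant fails to carry Stage 4.
So the department prevails.

department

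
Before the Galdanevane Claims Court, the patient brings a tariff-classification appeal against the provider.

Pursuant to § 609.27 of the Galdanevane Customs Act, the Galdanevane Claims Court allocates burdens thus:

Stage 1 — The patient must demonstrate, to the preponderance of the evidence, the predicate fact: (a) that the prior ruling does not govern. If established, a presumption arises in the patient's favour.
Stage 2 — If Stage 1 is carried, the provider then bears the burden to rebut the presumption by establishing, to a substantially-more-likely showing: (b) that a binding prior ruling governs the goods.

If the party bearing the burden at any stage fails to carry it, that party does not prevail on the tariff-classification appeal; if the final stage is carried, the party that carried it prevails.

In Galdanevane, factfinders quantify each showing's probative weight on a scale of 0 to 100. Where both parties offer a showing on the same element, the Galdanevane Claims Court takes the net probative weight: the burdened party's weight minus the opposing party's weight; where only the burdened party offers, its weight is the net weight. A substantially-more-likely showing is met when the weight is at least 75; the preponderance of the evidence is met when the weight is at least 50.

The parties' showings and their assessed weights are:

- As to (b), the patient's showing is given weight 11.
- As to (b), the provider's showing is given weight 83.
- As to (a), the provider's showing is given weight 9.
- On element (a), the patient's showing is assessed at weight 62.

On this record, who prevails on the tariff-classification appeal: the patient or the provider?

Stage 1 (patient, the preponderance of the evidence, weight is at least 50): (a) net 62−9=53 ≥ 50 — meets.
  All elements met. The burden passes to the provider.
Stage 2 (provider, a substantially-more-likely showing, weight is at least 75): (b) net 83−11=72 < 75 — fails.
  The provider does not carry Stage 2.
The analysis ends at Stage 2; the patient prevails.

patient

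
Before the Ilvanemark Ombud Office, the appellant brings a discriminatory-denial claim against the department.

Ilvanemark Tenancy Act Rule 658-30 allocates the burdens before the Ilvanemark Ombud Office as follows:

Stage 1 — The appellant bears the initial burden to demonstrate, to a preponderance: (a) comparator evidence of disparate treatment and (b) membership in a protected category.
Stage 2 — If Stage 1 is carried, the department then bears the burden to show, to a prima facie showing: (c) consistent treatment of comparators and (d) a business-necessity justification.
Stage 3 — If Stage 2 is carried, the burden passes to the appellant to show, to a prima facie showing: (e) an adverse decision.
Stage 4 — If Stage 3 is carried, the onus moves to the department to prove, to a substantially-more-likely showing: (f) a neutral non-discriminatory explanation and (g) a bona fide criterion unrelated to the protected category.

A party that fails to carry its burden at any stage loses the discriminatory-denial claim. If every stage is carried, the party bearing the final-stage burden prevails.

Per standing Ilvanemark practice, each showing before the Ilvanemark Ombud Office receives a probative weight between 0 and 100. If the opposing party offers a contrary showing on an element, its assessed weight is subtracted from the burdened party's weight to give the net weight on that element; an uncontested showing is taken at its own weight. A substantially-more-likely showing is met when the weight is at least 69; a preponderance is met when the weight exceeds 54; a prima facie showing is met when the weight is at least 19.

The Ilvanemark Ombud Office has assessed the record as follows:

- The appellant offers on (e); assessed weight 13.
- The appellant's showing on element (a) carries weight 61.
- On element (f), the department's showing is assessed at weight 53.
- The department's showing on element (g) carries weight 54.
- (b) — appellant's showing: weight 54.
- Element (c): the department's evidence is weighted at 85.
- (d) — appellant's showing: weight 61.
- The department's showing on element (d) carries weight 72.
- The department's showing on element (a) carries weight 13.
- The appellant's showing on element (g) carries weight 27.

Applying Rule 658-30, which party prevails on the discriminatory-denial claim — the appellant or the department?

Stage 1 — burden on appellant; standard: a preponderance (weight exceeds 54).
    (a): 61 − 13 = 48 ≤ 54 [not met]
    (b): 54 ≤ 54 [not met]
  The appellant does not carry Stage 1.
So the department prevails.

department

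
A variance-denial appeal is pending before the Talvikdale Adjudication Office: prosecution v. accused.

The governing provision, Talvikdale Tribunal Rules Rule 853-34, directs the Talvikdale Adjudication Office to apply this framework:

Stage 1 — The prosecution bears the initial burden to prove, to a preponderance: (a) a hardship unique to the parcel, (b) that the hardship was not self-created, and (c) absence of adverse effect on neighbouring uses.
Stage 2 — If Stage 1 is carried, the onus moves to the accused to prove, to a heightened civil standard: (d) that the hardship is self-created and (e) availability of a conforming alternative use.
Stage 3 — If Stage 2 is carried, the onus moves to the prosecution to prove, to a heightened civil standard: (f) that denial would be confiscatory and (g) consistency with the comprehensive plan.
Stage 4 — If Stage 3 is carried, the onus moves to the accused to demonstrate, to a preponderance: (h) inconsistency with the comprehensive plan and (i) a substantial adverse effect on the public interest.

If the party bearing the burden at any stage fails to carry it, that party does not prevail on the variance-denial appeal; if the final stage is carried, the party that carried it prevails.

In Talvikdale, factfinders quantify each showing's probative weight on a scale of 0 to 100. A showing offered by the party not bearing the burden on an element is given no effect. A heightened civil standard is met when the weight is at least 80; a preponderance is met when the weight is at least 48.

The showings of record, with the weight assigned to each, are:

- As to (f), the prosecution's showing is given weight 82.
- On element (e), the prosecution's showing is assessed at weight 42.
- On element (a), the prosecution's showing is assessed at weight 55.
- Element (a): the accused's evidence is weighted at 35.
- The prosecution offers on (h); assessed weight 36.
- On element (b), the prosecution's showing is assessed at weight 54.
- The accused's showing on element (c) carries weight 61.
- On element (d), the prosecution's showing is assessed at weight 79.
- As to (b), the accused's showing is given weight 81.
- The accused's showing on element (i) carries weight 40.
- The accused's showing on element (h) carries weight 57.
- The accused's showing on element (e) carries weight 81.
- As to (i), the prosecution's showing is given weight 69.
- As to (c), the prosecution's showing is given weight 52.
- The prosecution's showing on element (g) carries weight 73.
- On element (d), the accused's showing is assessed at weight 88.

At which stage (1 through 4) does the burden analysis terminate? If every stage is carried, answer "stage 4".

stage 3

At Stage 1 the prosecution must meet a preponderance (weight is at least 48): on (a) the weight is 55 (the accused's 35 is given no effect), which does reach 48, so (a) meets the standard; on (b) the weight is 54 (the accused's 81 is given no effect), which does reach 48, so (b) meets the standard; on (c) the weight is 52 (the accused's 61 is given no effect), ≥ 48, so (c) meets the standard.
  All elements met. The burden passes to the accused.
At Stage 2 the accused must meet a heightened civil standard (weight is at least 80): on (d) the weight is 88 (the prosecution's 79 is given no effect), which does reach 80, so (d) meets the standard; on (e) the weight is 81 (the prosecution's 42 is given no effect), ≥ 80, so (e) meets the standard.
  All elements met. The burden passes to the prosecution.
At Stage 3 the prosecution must meet a heightened civil standard (weight is at least 80): on (f) the weight is 82, which does reach 80, so (f) meets the standard; on (g) the weight is 73, which does not reach 80, so (g) does not meet the standard.
  The prosecution does not carry Stage 3.
The accused prevails.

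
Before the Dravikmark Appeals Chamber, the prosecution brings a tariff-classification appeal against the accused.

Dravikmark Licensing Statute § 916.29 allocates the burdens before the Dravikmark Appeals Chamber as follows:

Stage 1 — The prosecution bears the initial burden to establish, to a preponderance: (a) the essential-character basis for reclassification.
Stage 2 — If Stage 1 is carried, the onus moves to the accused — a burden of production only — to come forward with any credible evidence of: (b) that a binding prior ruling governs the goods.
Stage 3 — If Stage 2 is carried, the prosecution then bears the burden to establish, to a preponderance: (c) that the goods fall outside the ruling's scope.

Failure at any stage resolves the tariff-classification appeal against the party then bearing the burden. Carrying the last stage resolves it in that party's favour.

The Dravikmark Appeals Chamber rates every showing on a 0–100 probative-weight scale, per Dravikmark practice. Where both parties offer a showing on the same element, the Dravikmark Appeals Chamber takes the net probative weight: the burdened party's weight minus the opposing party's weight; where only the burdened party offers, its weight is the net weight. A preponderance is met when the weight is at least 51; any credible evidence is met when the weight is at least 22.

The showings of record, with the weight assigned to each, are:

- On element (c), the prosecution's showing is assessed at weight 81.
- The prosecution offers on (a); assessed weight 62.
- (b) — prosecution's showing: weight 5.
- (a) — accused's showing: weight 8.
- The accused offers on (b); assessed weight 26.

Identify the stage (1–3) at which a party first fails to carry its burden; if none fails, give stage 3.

At Stage 1 the prosecution must meet a preponderance (weight is at least 51): on (a) the weight is 62 less the opposing 8 gives net 54, which does reach 51, so (a) meets the standard.
  The prosecution carries Stage 1; the accused now bears the burden.
At Stage 2 the accused must meet any credible evidence (weight is at least 22): on (b) the weight is 26 less the opposing 5 gives net 21, < 22, so (b) does not meet the standard.
  Stage 2 not carried; the accused fails its burden.
The analysis ends at Stage 2; the prosecution prevails.

stage 2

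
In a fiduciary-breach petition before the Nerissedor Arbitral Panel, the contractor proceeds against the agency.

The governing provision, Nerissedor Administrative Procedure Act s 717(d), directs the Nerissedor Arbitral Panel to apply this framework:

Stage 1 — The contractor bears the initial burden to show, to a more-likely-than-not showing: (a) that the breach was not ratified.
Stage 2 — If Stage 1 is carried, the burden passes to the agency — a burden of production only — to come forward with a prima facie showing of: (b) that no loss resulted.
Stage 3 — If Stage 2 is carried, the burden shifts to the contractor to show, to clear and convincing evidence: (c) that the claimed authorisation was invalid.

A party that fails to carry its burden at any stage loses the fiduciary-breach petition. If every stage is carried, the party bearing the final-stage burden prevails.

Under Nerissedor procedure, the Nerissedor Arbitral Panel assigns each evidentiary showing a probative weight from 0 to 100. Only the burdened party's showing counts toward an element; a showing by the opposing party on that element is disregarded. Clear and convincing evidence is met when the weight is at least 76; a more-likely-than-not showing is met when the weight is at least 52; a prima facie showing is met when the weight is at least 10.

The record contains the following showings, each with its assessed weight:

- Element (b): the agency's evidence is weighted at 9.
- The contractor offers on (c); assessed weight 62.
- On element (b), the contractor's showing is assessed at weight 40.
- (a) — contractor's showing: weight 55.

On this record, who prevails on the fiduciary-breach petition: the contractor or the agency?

contractor

Stage 1 — burden on contractor; standard: a more-likely-than-not showing (weight is at least 52).
    (a): 55 ≥ 52 [met]
  The contractor carries Stage 1; the agency now bears the burden.
Stage 2 — burden on agency; standard: a prima facie showing (weight is at least 10).
    (b): 9 (contractor's 40 disregarded) < 10 [not met]
  The agency does not carry Stage 2.
So the contractor prevails.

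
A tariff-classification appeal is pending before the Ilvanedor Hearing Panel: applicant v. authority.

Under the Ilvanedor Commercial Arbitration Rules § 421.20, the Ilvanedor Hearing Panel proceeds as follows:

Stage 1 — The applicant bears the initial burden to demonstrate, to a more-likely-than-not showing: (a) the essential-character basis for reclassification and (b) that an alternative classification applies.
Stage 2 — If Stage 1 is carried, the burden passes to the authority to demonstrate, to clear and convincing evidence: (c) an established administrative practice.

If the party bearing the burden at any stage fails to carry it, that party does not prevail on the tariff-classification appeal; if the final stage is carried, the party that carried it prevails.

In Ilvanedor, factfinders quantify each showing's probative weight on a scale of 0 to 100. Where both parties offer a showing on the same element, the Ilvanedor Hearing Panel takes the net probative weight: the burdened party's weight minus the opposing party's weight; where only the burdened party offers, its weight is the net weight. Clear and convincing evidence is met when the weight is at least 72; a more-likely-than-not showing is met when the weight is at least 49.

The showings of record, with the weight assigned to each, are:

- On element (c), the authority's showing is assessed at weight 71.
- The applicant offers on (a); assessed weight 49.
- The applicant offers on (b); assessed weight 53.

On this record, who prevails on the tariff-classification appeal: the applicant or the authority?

applicant

At Stage 1 the applicant must meet a more-likely-than-not showing (weight is at least 49): on (a) the weight is 49, which does reach 49, so (a) meets the standard; on (b) the weight is 53, ≥ 49, so (b) meets the standard.
  Stage 1 is satisfied; the onus moves to the authority.
At Stage 2 the authority must meet clear and convincing evidence (weight is at least 72): on (c) the weight is 71, < 72, so (c) does not meet the standard.
  Stage 2 not carried; the authority fails its burden.
The applicant prevails.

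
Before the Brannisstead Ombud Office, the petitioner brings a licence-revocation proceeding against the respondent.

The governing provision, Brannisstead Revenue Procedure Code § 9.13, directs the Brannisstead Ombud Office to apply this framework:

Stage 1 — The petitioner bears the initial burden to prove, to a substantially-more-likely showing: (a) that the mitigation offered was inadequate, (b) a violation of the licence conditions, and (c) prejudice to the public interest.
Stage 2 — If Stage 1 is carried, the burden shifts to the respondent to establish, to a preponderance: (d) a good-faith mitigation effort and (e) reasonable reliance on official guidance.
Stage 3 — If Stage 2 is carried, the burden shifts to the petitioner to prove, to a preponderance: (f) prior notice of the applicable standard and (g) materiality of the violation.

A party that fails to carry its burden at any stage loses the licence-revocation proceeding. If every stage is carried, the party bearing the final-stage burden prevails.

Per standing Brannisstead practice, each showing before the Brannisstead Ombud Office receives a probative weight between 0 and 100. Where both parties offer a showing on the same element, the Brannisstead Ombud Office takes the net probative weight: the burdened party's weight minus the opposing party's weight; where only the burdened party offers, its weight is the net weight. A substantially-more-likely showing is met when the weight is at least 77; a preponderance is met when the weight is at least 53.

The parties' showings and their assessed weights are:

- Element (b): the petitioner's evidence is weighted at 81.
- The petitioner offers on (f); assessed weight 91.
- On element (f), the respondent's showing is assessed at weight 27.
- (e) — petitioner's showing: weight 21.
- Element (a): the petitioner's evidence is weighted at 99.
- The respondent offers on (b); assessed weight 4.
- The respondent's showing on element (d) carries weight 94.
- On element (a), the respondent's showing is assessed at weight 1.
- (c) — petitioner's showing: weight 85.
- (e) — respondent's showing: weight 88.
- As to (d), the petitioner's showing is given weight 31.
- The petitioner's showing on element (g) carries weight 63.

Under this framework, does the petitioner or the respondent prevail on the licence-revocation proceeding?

Stage 1 — burden on petitioner; standard: a substantially-more-likely showing (weight is at least 77).
    (a): 99 − 1 = 98 ≥ 77 [met]
    (b): 81 − 4 = 77 ≥ 77 [met]
    (c): 85 ≥ 77 [met]
  The petitioner carries Stage 1; the respondent now bears the burden.
Stage 2 — burden on respondent; standard: a preponderance (weight is at least 53).
    (d): 94 − 31 = 63 ≥ 53 [met]
    (e): 88 − 21 = 67 ≥ 53 [met]
  Stage 2 is satisfied; the onus moves to the petitioner.
Stage 3 — burden on petitioner; standard: a preponderance (weight is at least 53).
    (f): 91 − 27 = 64 ≥ 53 [met]
    (g): 63 ≥ 53 [met]
  The petitioner carries the last stage.
With every stage satisfied, the petitioner prevails.

petitioner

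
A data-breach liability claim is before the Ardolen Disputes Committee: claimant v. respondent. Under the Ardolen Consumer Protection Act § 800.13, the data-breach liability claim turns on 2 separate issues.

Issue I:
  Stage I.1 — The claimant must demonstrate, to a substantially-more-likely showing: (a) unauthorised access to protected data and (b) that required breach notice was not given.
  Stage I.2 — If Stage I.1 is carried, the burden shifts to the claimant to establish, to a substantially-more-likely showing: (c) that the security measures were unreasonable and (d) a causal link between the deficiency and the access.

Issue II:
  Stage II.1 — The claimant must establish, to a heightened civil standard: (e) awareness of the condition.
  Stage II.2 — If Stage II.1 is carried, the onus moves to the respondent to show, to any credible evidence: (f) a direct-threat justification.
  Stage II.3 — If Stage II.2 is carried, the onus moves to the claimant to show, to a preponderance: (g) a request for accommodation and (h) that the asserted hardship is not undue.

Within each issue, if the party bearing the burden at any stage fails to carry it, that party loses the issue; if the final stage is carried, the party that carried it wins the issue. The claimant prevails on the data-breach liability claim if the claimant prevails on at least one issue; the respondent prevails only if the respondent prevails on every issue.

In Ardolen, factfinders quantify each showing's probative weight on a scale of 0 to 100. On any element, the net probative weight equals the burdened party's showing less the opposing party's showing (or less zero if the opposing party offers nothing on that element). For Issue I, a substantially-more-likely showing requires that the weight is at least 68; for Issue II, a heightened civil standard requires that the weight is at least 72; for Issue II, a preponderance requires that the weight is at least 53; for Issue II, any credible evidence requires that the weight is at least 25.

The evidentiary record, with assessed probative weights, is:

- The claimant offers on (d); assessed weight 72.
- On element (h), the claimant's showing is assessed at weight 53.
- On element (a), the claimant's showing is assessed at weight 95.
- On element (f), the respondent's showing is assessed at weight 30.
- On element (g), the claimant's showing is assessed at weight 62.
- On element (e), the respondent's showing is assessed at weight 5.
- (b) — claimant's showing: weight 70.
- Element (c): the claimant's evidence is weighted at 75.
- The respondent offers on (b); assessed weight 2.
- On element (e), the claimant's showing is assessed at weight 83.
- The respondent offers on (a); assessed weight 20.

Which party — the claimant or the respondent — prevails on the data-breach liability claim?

claimant

— Issue I —
Stage I.1 — burden on claimant; standard: a substantially-more-likely showing (weight is at least 68).
    (a): 95 − 20 = 75 ≥ 68 [met]
    (b): 70 − 2 = 68 ≥ 68 [met]
  Stage I.1 carried; the burden remains with the claimant.
Stage I.2 — burden on claimant; standard: a substantially-more-likely showing (weight is at least 68).
    (c): 75 ≥ 68 [met]
    (d): 72 ≥ 68 [met]
  All elements met at the final stage.
With every stage satisfied, the claimant prevails on this issue.
— Issue II —
At Stage II.1 the claimant must meet a heightened civil standard (weight is at least 72): on (e) the weight is 83 less the opposing 5 gives net 78, which does reach 72, so (e) meets the standard.
  All elements met. The burden passes to the respondent.
At Stage II.2 the respondent must meet any credible evidence (weight is at least 25): on (f) the weight is 30, which does reach 25, so (f) meets the standard.
  Stage II.2 carried; the burden shifts to the claimant.
At Stage II.3 the claimant must meet a preponderance (weight is at least 53): on (g) the weight is 62, ≥ 53, so (g) meets the standard; on (h) the weight is 53, ≥ 53, so (h) meets the standard.
  The claimant carries the last stage.
With every stage satisfied, the claimant prevails on this issue.
Per-issue: Issue I → claimant; Issue II → claimant. The claimant must prevail on at least one issue; overall, the claimant prevails.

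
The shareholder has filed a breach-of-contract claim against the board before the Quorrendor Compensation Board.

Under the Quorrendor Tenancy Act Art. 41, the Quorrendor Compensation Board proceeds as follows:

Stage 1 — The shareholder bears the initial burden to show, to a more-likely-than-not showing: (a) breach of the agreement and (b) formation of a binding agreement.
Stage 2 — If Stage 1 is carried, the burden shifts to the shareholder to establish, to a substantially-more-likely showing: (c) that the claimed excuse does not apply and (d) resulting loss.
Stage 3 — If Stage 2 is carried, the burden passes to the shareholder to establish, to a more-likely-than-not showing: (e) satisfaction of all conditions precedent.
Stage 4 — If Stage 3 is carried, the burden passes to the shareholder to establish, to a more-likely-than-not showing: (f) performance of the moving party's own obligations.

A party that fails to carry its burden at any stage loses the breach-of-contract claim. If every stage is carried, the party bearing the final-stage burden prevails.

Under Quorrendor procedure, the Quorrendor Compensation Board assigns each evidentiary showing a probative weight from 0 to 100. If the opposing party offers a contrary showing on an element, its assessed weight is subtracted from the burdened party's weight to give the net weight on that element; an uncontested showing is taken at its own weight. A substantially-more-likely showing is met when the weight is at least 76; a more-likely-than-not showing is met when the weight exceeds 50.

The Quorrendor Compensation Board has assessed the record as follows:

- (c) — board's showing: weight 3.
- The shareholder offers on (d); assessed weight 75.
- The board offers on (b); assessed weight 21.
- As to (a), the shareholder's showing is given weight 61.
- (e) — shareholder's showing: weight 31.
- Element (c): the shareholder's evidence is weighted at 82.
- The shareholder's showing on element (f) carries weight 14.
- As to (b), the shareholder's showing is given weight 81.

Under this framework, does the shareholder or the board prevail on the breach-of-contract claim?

board

At Stage 1 the shareholder must meet a more-likely-than-not showing (weight exceeds 50): on (a) the weight is 61, > 50, so (a) meets the standard; on (b) the weight is 81 less the opposing 21 gives net 60, > 50, so (b) meets the standard.
  All elements met. The shareholder retains the burden for Stage 2.
At Stage 2 the shareholder must meet a substantially-more-likely showing (weight is at least 76): on (c) the weight is 82 less the opposing 3 gives net 79, ≥ 76, so (c) meets the standard; on (d) the weight is 75, which does not reach 76, so (d) does not meet the standard.
  The shareholder does not carry Stage 2.
So the board prevails.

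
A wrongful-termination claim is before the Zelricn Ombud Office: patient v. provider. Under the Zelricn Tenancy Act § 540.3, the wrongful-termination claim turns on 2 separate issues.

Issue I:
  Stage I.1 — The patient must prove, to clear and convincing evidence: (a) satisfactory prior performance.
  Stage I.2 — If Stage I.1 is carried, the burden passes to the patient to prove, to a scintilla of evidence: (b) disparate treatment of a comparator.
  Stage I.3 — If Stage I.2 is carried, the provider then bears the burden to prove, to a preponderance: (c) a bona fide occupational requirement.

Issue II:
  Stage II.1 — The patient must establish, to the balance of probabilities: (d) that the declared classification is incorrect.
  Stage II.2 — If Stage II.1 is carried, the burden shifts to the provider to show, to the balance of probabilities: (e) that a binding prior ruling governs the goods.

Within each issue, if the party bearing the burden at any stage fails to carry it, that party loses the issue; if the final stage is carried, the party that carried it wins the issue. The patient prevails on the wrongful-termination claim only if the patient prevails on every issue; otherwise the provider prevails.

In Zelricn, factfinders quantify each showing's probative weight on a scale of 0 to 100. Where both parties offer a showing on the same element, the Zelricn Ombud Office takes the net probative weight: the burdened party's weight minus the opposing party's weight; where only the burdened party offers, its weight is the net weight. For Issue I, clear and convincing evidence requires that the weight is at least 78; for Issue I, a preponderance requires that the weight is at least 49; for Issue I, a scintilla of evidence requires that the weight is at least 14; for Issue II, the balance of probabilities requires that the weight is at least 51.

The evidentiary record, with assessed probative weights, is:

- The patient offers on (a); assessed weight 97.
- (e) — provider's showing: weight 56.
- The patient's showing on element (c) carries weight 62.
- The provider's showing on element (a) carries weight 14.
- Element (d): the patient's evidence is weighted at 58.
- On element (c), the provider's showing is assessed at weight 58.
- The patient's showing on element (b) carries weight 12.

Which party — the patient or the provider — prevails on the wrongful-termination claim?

— Issue I —
At Stage I.1 the patient must meet clear and convincing evidence (weight is at least 78): on (a) the weight is 97 less the opposing 14 gives net 83, ≥ 78, so (a) meets the standard.
  Stage I.1 is satisfied; the patient continues to bear the burden.
At Stage I.2 the patient must meet a scintilla of evidence (weight is at least 14): on (b) the weight is 12, which does not reach 14, so (b) does not meet the standard.
  Not every element is met, so the patient fails to carry Stage I.2.
The analysis ends at Stage I.2; the provider prevails on this issue.
— Issue II —
Stage II.1 — burden on patient; standard: the balance of probabilities (weight is at least 51).
    (d): 58 ≥ 51 [met]
  Stage II.1 is satisfied; the onus moves to the provider.
Stage II.2 — burden on provider; standard: the balance of probabilities (weight is at least 51).
    (e): 56 ≥ 51 [met]
  Stage II.2 carried; the final stage is satisfied.
All stages carried — the provider prevails on this issue.
Per-issue: Issue I → provider; Issue II → provider. The patient must prevail on every issue; overall, the provider prevails.

provider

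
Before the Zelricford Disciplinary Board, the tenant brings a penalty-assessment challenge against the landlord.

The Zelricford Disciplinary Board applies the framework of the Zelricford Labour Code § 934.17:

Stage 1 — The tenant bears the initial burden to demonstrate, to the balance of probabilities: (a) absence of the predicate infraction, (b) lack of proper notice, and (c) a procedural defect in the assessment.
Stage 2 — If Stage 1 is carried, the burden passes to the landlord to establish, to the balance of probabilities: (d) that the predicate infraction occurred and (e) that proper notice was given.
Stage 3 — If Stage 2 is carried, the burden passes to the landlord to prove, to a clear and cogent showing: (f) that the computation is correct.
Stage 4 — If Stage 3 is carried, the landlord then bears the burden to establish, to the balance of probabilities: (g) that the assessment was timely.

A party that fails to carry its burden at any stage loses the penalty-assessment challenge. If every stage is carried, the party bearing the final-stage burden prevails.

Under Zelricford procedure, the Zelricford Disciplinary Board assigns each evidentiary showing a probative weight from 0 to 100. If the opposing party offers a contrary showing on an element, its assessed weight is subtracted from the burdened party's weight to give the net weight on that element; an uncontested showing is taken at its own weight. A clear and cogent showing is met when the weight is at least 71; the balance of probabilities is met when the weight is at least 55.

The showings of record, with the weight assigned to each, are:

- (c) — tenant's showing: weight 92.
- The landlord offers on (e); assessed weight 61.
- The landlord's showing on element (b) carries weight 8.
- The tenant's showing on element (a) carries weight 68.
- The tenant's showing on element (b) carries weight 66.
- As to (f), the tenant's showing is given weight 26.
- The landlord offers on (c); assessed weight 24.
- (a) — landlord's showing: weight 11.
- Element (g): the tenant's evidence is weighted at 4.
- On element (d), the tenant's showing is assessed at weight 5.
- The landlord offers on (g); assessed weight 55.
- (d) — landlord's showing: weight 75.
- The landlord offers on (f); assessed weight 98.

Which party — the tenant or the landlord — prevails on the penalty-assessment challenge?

Stage 1 (tenant, the balance of probabilities, weight is at least 55): (a) net 68−11=57 ≥ 55 — meets; (b) net 66−8=58 ≥ 55 — meets; (c) net 92−24=68 ≥ 55 — meets.
  The tenant carries Stage 1; the landlord now bears the burden.
Stage 2 (landlord, the balance of probabilities, weight is at least 55): (d) net 75−5=70 ≥ 55 — meets; (e) 61 ≥ 55 — meets.
  Stage 2 is satisfied; the landlord continues to bear the burden.
Stage 3 (landlord, a clear and cogent showing, weight is at least 71): (f) net 98−26=72 ≥ 71 — meets.
  Stage 3 is satisfied; the landlord continues to bear the burden.
Stage 4 (landlord, the balance of probabilities, weight is at least 55): (g) net 55−4=51 < 55 — fails.
  Not every element is met, so the landlord fails to carry Stage 4.
The tenant prevails.

tenant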